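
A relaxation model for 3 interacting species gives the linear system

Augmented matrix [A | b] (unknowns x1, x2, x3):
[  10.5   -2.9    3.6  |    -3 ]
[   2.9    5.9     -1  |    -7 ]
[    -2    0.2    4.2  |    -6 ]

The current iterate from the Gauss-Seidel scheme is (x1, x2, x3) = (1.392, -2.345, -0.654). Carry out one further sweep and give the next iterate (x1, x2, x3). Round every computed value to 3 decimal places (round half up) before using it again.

One sweep:
  x1 = (-3 - (-2.9)·-2.345 - (3.6)·-0.654) / (10.5) = -0.709
  x2 = (-7 - (2.9)·-0.709 - (-1)·-0.654) / (5.9) = -0.949
  x3 = (-6 - (-2)·-0.709 - (0.2)·-0.949) / (4.2) = -1.721

(-0.709, -0.949, -1.721)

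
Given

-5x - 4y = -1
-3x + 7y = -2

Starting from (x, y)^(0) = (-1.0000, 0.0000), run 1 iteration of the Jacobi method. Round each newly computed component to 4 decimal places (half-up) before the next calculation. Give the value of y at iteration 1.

Iteration 1:
  x = (-1 - (-4)·0.0000) / (-5) = 0.2000
  y = (-2 - (-3)·-1.0000) / (7) = -0.7143

-0.7143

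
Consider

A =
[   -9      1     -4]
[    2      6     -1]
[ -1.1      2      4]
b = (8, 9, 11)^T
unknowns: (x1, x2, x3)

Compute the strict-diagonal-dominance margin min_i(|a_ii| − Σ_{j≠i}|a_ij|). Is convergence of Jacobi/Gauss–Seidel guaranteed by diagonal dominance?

row 1: |-9| − (1+4) = 4
row 2: |6| − (2+1) = 3
row 3: |4| − (1.1+2) = 0.9
minimum over rows = 0.9 → strictly diagonally dominant (convergence guaranteed)

0.9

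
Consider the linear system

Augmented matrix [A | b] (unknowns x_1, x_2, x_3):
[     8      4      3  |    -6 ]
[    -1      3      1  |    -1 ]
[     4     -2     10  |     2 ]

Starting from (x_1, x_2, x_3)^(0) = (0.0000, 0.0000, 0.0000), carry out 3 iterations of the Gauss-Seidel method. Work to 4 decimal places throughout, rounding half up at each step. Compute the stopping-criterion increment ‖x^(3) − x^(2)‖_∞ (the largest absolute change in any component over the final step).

0.0673

Iteration 1:
  x_1 = (-6 - (4)·0.0000 - (3)·0.0000) / (8) = -0.7500
  x_2 = (-1 - (-1)·-0.7500 - (1)·0.0000) / (3) = -0.5833
  x_3 = (2 - (4)·-0.7500 - (-2)·-0.5833) / (10) = 0.3833
Iteration 2:
  x_1 = (-6 - (4)·-0.5833 - (3)·0.3833) / (8) = -0.6021
  x_2 = (-1 - (-1)·-0.6021 - (1)·0.3833) / (3) = -0.6618
  x_3 = (2 - (4)·-0.6021 - (-2)·-0.6618) / (10) = 0.3085
Iteration 3:
  x_1 = (-6 - (4)·-0.6618 - (3)·0.3085) / (8) = -0.5348
  x_2 = (-1 - (-1)·-0.5348 - (1)·0.3085) / (3) = -0.6144
  x_3 = (2 - (4)·-0.5348 - (-2)·-0.6144) / (10) = 0.2910
Change: (0.0673, 0.0474, -0.0175) → max |·| = 0.0673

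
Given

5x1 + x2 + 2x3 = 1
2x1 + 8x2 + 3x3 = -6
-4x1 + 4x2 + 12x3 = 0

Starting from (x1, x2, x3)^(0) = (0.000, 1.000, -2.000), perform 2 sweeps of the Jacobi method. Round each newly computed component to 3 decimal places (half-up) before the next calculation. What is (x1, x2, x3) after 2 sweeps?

(0.333, -0.825, 0.267)

Iteration 1:
  x1 = (1 - (1)·1.000 - (2)·-2.000) / (5) = 0.800
  x2 = (-6 - (2)·0.000 - (3)·-2.000) / (8) = 0.000
  x3 = (0 - (-4)·0.000 - (4)·1.000) / (12) = -0.333
Iteration 2:
  x1 = (1 - (1)·0.000 - (2)·-0.333) / (5) = 0.333
  x2 = (-6 - (2)·0.800 - (3)·-0.333) / (8) = -0.825
  x3 = (0 - (-4)·0.800 - (4)·0.000) / (12) = 0.267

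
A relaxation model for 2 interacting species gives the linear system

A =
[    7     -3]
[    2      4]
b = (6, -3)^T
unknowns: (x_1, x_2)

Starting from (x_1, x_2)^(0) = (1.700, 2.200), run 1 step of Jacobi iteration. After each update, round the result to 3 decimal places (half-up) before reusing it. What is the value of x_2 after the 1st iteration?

-1.600

Iteration 1:
  x_1 = (6 - (-3)·2.200) / (7) = 1.800
  x_2 = (-3 - (2)·1.700) / (4) = -1.600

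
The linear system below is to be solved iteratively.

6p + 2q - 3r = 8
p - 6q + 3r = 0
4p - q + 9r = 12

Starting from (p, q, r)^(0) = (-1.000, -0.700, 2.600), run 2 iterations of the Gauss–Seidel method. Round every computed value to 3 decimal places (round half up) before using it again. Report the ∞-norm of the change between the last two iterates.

1.998

Iteration 1:
  p = (8 - (2)·-0.700 - (-3)·2.600) / (6) = 2.867
  q = (0 - (1)·2.867 - (3)·2.600) / (-6) = 1.778
  r = (12 - (4)·2.867 - (-1)·1.778) / (9) = 0.257
Iteration 2:
  p = (8 - (2)·1.778 - (-3)·0.257) / (6) = 0.869
  q = (0 - (1)·0.869 - (3)·0.257) / (-6) = 0.273
  r = (12 - (4)·0.869 - (-1)·0.273) / (9) = 0.977
Change: (-1.998, -1.505, 0.720) → max |·| = 1.998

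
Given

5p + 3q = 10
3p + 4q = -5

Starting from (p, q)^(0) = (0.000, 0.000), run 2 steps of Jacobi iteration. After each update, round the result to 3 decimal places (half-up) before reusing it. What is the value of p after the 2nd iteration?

Iteration 1:
  p = (10 - (3)·0.000) / (5) = 2.000
  q = (-5 - (3)·0.000) / (4) = -1.250
Iteration 2:
  p = (10 - (3)·-1.250) / (5) = 2.750
  q = (-5 - (3)·2.000) / (4) = -2.750

2.750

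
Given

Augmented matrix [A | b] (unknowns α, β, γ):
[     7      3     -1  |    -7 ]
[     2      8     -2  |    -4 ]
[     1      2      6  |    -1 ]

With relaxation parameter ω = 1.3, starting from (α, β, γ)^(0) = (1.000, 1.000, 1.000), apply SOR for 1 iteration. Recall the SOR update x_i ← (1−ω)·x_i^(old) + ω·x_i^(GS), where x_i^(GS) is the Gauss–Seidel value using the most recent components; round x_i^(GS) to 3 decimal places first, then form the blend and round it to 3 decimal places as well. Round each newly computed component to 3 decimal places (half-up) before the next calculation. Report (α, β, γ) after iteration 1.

(-1.972, 0.016, -0.096)

Iteration 1:
  α: GS value = (-7 - (3)·1.000 - (-1)·1.000) / (7) = -1.286;  α ← (1−ω)·1.000 + ω·-1.286 = -1.972
  β: GS value = (-4 - (2)·-1.972 - (-2)·1.000) / (8) = 0.243;  β ← (1−ω)·1.000 + ω·0.243 = 0.016
  γ: GS value = (-1 - (1)·-1.972 - (2)·0.016) / (6) = 0.157;  γ ← (1−ω)·1.000 + ω·0.157 = -0.096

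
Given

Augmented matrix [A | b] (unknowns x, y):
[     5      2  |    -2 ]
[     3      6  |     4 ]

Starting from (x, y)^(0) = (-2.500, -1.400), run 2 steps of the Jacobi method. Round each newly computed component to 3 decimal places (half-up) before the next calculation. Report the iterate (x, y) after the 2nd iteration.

Iteration 1:
  x = (-2 - (2)·-1.400) / (5) = 0.160
  y = (4 - (3)·-2.500) / (6) = 1.917
Iteration 2:
  x = (-2 - (2)·1.917) / (5) = -1.167
  y = (4 - (3)·0.160) / (6) = 0.587

(-1.167, 0.587)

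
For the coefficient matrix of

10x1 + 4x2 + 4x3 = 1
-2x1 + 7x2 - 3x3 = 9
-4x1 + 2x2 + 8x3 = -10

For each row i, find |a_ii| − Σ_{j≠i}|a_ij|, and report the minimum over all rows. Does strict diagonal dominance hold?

row 1: |10| − (4+4) = 2
row 2: |7| − (2+3) = 2
row 3: |8| − (4+2) = 2
minimum over rows = 2 → strictly diagonally dominant (convergence guaranteed)

2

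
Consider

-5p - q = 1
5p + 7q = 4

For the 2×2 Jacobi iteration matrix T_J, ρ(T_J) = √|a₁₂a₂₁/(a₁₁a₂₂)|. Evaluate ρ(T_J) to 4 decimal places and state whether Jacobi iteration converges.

a₁₂a₂₁/(a₁₁a₂₂) = (-1)·(5) / ((-5)·(7)) = 0.142857
ρ = √|0.142857| = √0.142857 = 0.3780
ρ < 1, so Jacobi converges

0.3780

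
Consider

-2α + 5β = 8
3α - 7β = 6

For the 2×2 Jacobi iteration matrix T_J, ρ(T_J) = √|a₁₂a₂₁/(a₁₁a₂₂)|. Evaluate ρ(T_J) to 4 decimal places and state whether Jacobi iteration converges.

a₁₂a₂₁/(a₁₁a₂₂) = (5)·(3) / ((-2)·(-7)) = 1.071429
ρ = √|1.071429| = √1.071429 = 1.0351
ρ > 1, so Jacobi diverges

1.0351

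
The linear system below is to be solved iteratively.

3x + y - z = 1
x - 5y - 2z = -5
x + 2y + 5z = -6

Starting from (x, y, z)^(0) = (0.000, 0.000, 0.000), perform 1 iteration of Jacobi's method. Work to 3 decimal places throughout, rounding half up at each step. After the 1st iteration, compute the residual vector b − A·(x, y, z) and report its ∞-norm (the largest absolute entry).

2.733

Iteration 1:
  x = (1 - (1)·0.000 - (-1)·0.000) / (3) = 0.333
  y = (-5 - (1)·0.000 - (-2)·0.000) / (-5) = 1.000
  z = (-6 - (1)·0.000 - (2)·0.000) / (5) = -1.200
Residual b − A·x = (-2.199, -2.733, -2.333); ∞-norm = 2.733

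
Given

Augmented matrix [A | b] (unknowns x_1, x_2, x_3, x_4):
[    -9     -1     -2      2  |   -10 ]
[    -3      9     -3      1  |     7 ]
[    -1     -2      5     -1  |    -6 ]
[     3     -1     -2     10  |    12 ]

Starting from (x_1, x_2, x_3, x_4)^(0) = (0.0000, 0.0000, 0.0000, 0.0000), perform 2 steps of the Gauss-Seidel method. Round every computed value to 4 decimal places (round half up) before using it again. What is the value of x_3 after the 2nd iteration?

Iteration 1:
  x_1 = (-10 - (-1)·0.0000 - (-2)·0.0000 - (2)·0.0000) / (-9) = 1.1111
  x_2 = (7 - (-3)·1.1111 - (-3)·0.0000 - (1)·0.0000) / (9) = 1.1481
  x_3 = (-6 - (-1)·1.1111 - (-2)·1.1481 - (-1)·0.0000) / (5) = -0.5185
  x_4 = (12 - (3)·1.1111 - (-1)·1.1481 - (-2)·-0.5185) / (10) = 0.8778
Iteration 2:
  x_1 = (-10 - (-1)·1.1481 - (-2)·-0.5185 - (2)·0.8778) / (-9) = 1.2938
  x_2 = (7 - (-3)·1.2938 - (-3)·-0.5185 - (1)·0.8778) / (9) = 0.9387
  x_3 = (-6 - (-1)·1.2938 - (-2)·0.9387 - (-1)·0.8778) / (5) = -0.3902
  x_4 = (12 - (3)·1.2938 - (-1)·0.9387 - (-2)·-0.3902) / (10) = 0.8277

-0.3902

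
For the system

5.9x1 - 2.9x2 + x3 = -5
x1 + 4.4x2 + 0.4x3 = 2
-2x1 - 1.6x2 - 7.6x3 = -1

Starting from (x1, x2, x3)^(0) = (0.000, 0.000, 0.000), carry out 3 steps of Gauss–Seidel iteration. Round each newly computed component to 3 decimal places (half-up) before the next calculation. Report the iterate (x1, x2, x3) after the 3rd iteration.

Iteration 1:
  x1 = (-5 - (-2.9)·0.000 - (1)·0.000) / (5.9) = -0.847
  x2 = (2 - (1)·-0.847 - (0.4)·0.000) / (4.4) = 0.647
  x3 = (-1 - (-2)·-0.847 - (-1.6)·0.647) / (-7.6) = 0.218
Iteration 2:
  x1 = (-5 - (-2.9)·0.647 - (1)·0.218) / (5.9) = -0.566
  x2 = (2 - (1)·-0.566 - (0.4)·0.218) / (4.4) = 0.563
  x3 = (-1 - (-2)·-0.566 - (-1.6)·0.563) / (-7.6) = 0.162
Iteration 3:
  x1 = (-5 - (-2.9)·0.563 - (1)·0.162) / (5.9) = -0.598
  x2 = (2 - (1)·-0.598 - (0.4)·0.162) / (4.4) = 0.576
  x3 = (-1 - (-2)·-0.598 - (-1.6)·0.576) / (-7.6) = 0.168

(-0.598, 0.576, 0.168)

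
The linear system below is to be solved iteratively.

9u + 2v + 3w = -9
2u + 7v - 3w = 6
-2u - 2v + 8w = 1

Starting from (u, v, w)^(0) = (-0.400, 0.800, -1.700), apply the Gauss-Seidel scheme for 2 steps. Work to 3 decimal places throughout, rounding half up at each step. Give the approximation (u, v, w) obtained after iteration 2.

Iteration 1:
  u = (-9 - (2)·0.800 - (3)·-1.700) / (9) = -0.611
  v = (6 - (2)·-0.611 - (-3)·-1.700) / (7) = 0.303
  w = (1 - (-2)·-0.611 - (-2)·0.303) / (8) = 0.048
Iteration 2:
  u = (-9 - (2)·0.303 - (3)·0.048) / (9) = -1.083
  v = (6 - (2)·-1.083 - (-3)·0.048) / (7) = 1.187
  w = (1 - (-2)·-1.083 - (-2)·1.187) / (8) = 0.151

(-1.083, 1.187, 0.151)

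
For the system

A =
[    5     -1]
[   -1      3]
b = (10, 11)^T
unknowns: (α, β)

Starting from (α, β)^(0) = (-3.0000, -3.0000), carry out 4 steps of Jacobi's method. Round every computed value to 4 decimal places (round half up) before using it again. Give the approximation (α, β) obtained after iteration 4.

(2.9022, 4.6089)

Iteration 1:
  α = (10 - (-1)·-3.0000) / (5) = 1.4000
  β = (11 - (-1)·-3.0000) / (3) = 2.6667
Iteration 2:
  α = (10 - (-1)·2.6667) / (5) = 2.5333
  β = (11 - (-1)·1.4000) / (3) = 4.1333
Iteration 3:
  α = (10 - (-1)·4.1333) / (5) = 2.8267
  β = (11 - (-1)·2.5333) / (3) = 4.5111
Iteration 4:
  α = (10 - (-1)·4.5111) / (5) = 2.9022
  β = (11 - (-1)·2.8267) / (3) = 4.6089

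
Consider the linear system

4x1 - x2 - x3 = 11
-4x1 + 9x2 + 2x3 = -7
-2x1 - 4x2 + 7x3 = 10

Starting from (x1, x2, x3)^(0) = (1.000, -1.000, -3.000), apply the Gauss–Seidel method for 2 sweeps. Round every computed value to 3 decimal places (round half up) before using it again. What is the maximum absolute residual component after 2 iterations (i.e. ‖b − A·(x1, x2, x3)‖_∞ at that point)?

0.536

Iteration 1:
  x1 = (11 - (-1)·-1.000 - (-1)·-3.000) / (4) = 1.750
  x2 = (-7 - (-4)·1.750 - (2)·-3.000) / (9) = 0.667
  x3 = (10 - (-2)·1.750 - (-4)·0.667) / (7) = 2.310
Iteration 2:
  x1 = (11 - (-1)·0.667 - (-1)·2.310) / (4) = 3.494
  x2 = (-7 - (-4)·3.494 - (2)·2.310) / (9) = 0.262
  x3 = (10 - (-2)·3.494 - (-4)·0.262) / (7) = 2.577
Residual b − A·x = (-0.137, -0.536, -0.003); ∞-norm = 0.536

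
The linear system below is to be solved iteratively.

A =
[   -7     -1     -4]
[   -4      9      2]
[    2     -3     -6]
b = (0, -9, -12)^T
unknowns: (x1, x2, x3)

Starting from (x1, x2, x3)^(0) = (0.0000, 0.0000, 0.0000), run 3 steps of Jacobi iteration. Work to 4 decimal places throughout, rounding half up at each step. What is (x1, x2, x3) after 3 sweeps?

(-1.2222, -2.0000, 2.3889)

Iteration 1:
  x1 = (0 - (-1)·0.0000 - (-4)·0.0000) / (-7) = 0.0000
  x2 = (-9 - (-4)·0.0000 - (2)·0.0000) / (9) = -1.0000
  x3 = (-12 - (2)·0.0000 - (-3)·0.0000) / (-6) = 2.0000
Iteration 2:
  x1 = (0 - (-1)·-1.0000 - (-4)·2.0000) / (-7) = -1.0000
  x2 = (-9 - (-4)·0.0000 - (2)·2.0000) / (9) = -1.4444
  x3 = (-12 - (2)·0.0000 - (-3)·-1.0000) / (-6) = 2.5000
Iteration 3:
  x1 = (0 - (-1)·-1.4444 - (-4)·2.5000) / (-7) = -1.2222
  x2 = (-9 - (-4)·-1.0000 - (2)·2.5000) / (9) = -2.0000
  x3 = (-12 - (2)·-1.0000 - (-3)·-1.4444) / (-6) = 2.3889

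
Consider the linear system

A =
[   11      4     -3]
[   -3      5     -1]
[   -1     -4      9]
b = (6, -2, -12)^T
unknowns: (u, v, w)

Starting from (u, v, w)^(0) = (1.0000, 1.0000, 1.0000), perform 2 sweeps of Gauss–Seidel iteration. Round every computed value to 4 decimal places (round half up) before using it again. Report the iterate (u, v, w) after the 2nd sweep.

Iteration 1:
  u = (6 - (4)·1.0000 - (-3)·1.0000) / (11) = 0.4545
  v = (-2 - (-3)·0.4545 - (-1)·1.0000) / (5) = 0.0727
  w = (-12 - (-1)·0.4545 - (-4)·0.0727) / (9) = -1.2505
Iteration 2:
  u = (6 - (4)·0.0727 - (-3)·-1.2505) / (11) = 0.1780
  v = (-2 - (-3)·0.1780 - (-1)·-1.2505) / (5) = -0.5433
  w = (-12 - (-1)·0.1780 - (-4)·-0.5433) / (9) = -1.5550

(0.1780, -0.5433, -1.5550)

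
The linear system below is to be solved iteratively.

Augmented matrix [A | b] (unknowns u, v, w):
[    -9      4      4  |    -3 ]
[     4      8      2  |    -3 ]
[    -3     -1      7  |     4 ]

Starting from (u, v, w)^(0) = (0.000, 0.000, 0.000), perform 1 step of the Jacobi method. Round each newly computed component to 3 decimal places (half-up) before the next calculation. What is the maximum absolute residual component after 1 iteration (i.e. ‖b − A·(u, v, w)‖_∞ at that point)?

Iteration 1:
  u = (-3 - (4)·0.000 - (4)·0.000) / (-9) = 0.333
  v = (-3 - (4)·0.000 - (2)·0.000) / (8) = -0.375
  w = (4 - (-3)·0.000 - (-1)·0.000) / (7) = 0.571
Residual b − A·x = (-0.787, -2.474, 0.627); ∞-norm = 2.474

2.474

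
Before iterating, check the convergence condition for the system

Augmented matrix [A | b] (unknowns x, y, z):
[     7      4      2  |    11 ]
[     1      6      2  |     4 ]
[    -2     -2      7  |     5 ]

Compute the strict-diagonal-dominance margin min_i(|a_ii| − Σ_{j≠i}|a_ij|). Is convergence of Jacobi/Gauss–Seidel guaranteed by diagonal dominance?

1

row 1: |7| − (4+2) = 1
row 2: |6| − (1+2) = 3
row 3: |7| − (2+2) = 3
minimum over rows = 1 → strictly diagonally dominant (convergence guaranteed)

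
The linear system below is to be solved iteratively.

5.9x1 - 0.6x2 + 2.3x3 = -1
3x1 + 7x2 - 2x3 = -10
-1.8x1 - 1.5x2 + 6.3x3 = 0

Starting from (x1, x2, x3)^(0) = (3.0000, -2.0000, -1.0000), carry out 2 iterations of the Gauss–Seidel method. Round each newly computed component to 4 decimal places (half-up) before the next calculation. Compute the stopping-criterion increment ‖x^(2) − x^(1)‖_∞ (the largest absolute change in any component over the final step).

0.2572

Iteration 1:
  x1 = (-1 - (-0.6)·-2.0000 - (2.3)·-1.0000) / (5.9) = 0.0169
  x2 = (-10 - (3)·0.0169 - (-2)·-1.0000) / (7) = -1.7215
  x3 = (0 - (-1.8)·0.0169 - (-1.5)·-1.7215) / (6.3) = -0.4051
Iteration 2:
  x1 = (-1 - (-0.6)·-1.7215 - (2.3)·-0.4051) / (5.9) = -0.1866
  x2 = (-10 - (3)·-0.1866 - (-2)·-0.4051) / (7) = -1.4643
  x3 = (0 - (-1.8)·-0.1866 - (-1.5)·-1.4643) / (6.3) = -0.4020
Change: (-0.2035, 0.2572, 0.0031) → max |·| = 0.2572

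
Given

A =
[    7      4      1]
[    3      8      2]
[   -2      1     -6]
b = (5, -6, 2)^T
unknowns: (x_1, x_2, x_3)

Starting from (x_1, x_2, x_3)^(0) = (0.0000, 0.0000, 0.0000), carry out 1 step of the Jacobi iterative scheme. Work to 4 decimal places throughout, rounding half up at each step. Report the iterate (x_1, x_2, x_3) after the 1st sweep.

(0.7143, -0.7500, -0.3333)

Iteration 1:
  x_1 = (5 - (4)·0.0000 - (1)·0.0000) / (7) = 0.7143
  x_2 = (-6 - (3)·0.0000 - (2)·0.0000) / (8) = -0.7500
  x_3 = (2 - (-2)·0.0000 - (1)·0.0000) / (-6) = -0.3333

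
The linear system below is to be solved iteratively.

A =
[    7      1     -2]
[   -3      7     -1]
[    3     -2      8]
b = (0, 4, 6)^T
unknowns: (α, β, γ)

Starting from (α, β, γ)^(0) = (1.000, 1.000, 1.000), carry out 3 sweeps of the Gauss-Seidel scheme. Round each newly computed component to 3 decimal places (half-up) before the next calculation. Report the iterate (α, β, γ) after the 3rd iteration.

Iteration 1:
  α = (0 - (1)·1.000 - (-2)·1.000) / (7) = 0.143
  β = (4 - (-3)·0.143 - (-1)·1.000) / (7) = 0.776
  γ = (6 - (3)·0.143 - (-2)·0.776) / (8) = 0.890
Iteration 2:
  α = (0 - (1)·0.776 - (-2)·0.890) / (7) = 0.143
  β = (4 - (-3)·0.143 - (-1)·0.890) / (7) = 0.760
  γ = (6 - (3)·0.143 - (-2)·0.760) / (8) = 0.886
Iteration 3:
  α = (0 - (1)·0.760 - (-2)·0.886) / (7) = 0.145
  β = (4 - (-3)·0.145 - (-1)·0.886) / (7) = 0.760
  γ = (6 - (3)·0.145 - (-2)·0.760) / (8) = 0.886

(0.145, 0.760, 0.886)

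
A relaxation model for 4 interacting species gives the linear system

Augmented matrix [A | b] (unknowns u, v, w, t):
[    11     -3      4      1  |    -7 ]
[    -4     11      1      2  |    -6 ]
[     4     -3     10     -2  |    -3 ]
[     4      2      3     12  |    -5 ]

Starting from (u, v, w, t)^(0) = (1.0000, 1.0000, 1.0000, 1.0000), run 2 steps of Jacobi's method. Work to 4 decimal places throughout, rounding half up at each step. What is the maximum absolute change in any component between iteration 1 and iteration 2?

1.1485

Iteration 1:
  u = (-7 - (-3)·1.0000 - (4)·1.0000 - (1)·1.0000) / (11) = -0.8182
  v = (-6 - (-4)·1.0000 - (1)·1.0000 - (2)·1.0000) / (11) = -0.4545
  w = (-3 - (4)·1.0000 - (-3)·1.0000 - (-2)·1.0000) / (10) = -0.2000
  t = (-5 - (4)·1.0000 - (2)·1.0000 - (3)·1.0000) / (12) = -1.1667
Iteration 2:
  u = (-7 - (-3)·-0.4545 - (4)·-0.2000 - (1)·-1.1667) / (11) = -0.5815
  v = (-6 - (-4)·-0.8182 - (1)·-0.2000 - (2)·-1.1667) / (11) = -0.6127
  w = (-3 - (4)·-0.8182 - (-3)·-0.4545 - (-2)·-1.1667) / (10) = -0.3424
  t = (-5 - (4)·-0.8182 - (2)·-0.4545 - (3)·-0.2000) / (12) = -0.0182
Change: (0.2367, -0.1582, -0.1424, 1.1485) → max |·| = 1.1485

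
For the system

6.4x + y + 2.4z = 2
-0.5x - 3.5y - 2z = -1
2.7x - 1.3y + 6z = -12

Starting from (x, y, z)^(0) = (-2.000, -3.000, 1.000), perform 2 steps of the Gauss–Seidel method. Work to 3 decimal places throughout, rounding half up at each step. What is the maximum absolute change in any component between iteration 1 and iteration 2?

1.746

Iteration 1:
  x = (2 - (1)·-3.000 - (2.4)·1.000) / (6.4) = 0.406
  y = (-1 - (-0.5)·0.406 - (-2)·1.000) / (-3.5) = -0.344
  z = (-12 - (2.7)·0.406 - (-1.3)·-0.344) / (6) = -2.257
Iteration 2:
  x = (2 - (1)·-0.344 - (2.4)·-2.257) / (6.4) = 1.213
  y = (-1 - (-0.5)·1.213 - (-2)·-2.257) / (-3.5) = 1.402
  z = (-12 - (2.7)·1.213 - (-1.3)·1.402) / (6) = -2.242
Change: (0.807, 1.746, 0.015) → max |·| = 1.746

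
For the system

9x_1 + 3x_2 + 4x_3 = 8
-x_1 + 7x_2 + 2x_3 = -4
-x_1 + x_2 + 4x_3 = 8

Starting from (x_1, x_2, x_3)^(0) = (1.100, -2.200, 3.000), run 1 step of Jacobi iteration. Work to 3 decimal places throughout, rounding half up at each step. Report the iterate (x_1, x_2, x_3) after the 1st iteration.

Iteration 1:
  x_1 = (8 - (3)·-2.200 - (4)·3.000) / (9) = 0.289
  x_2 = (-4 - (-1)·1.100 - (2)·3.000) / (7) = -1.271
  x_3 = (8 - (-1)·1.100 - (1)·-2.200) / (4) = 2.825

(0.289, -1.271, 2.825)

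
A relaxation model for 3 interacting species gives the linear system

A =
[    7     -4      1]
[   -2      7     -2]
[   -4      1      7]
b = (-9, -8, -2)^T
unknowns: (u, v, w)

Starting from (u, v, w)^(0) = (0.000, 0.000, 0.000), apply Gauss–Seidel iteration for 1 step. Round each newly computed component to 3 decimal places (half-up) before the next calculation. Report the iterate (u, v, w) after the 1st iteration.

Iteration 1:
  u = (-9 - (-4)·0.000 - (1)·0.000) / (7) = -1.286
  v = (-8 - (-2)·-1.286 - (-2)·0.000) / (7) = -1.510
  w = (-2 - (-4)·-1.286 - (1)·-1.510) / (7) = -0.805

(-1.286, -1.510, -0.805)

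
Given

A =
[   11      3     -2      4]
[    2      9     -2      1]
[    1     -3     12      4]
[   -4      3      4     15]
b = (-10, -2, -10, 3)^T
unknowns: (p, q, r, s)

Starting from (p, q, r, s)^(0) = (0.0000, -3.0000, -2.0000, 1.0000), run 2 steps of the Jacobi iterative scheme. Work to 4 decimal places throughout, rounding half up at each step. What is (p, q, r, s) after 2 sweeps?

(-1.5303, -0.6145, -1.4040, 0.6485)

Iteration 1:
  p = (-10 - (3)·-3.0000 - (-2)·-2.0000 - (4)·1.0000) / (11) = -0.8182
  q = (-2 - (2)·0.0000 - (-2)·-2.0000 - (1)·1.0000) / (9) = -0.7778
  r = (-10 - (1)·0.0000 - (-3)·-3.0000 - (4)·1.0000) / (12) = -1.9167
  s = (3 - (-4)·0.0000 - (3)·-3.0000 - (4)·-2.0000) / (15) = 1.3333
Iteration 2:
  p = (-10 - (3)·-0.7778 - (-2)·-1.9167 - (4)·1.3333) / (11) = -1.5303
  q = (-2 - (2)·-0.8182 - (-2)·-1.9167 - (1)·1.3333) / (9) = -0.6145
  r = (-10 - (1)·-0.8182 - (-3)·-0.7778 - (4)·1.3333) / (12) = -1.4040
  s = (3 - (-4)·-0.8182 - (3)·-0.7778 - (4)·-1.9167) / (15) = 0.6485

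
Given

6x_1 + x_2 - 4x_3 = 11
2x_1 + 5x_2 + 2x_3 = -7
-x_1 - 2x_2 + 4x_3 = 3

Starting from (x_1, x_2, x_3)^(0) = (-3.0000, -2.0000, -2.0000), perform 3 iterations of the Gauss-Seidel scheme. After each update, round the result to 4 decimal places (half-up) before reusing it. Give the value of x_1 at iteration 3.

2.2989

Iteration 1:
  x_1 = (11 - (1)·-2.0000 - (-4)·-2.0000) / (6) = 0.8333
  x_2 = (-7 - (2)·0.8333 - (2)·-2.0000) / (5) = -0.9333
  x_3 = (3 - (-1)·0.8333 - (-2)·-0.9333) / (4) = 0.4917
Iteration 2:
  x_1 = (11 - (1)·-0.9333 - (-4)·0.4917) / (6) = 2.3167
  x_2 = (-7 - (2)·2.3167 - (2)·0.4917) / (5) = -2.5234
  x_3 = (3 - (-1)·2.3167 - (-2)·-2.5234) / (4) = 0.0675
Iteration 3:
  x_1 = (11 - (1)·-2.5234 - (-4)·0.0675) / (6) = 2.2989
  x_2 = (-7 - (2)·2.2989 - (2)·0.0675) / (5) = -2.3466
  x_3 = (3 - (-1)·2.2989 - (-2)·-2.3466) / (4) = 0.1514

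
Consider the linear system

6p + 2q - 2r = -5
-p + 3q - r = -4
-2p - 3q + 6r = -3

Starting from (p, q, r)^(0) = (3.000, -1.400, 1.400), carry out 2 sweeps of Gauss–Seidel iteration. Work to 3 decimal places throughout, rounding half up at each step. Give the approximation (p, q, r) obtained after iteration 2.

(-0.850, -1.911, -1.739)

Iteration 1:
  p = (-5 - (2)·-1.400 - (-2)·1.400) / (6) = 0.100
  q = (-4 - (-1)·0.100 - (-1)·1.400) / (3) = -0.833
  r = (-3 - (-2)·0.100 - (-3)·-0.833) / (6) = -0.883
Iteration 2:
  p = (-5 - (2)·-0.833 - (-2)·-0.883) / (6) = -0.850
  q = (-4 - (-1)·-0.850 - (-1)·-0.883) / (3) = -1.911
  r = (-3 - (-2)·-0.850 - (-3)·-1.911) / (6) = -1.739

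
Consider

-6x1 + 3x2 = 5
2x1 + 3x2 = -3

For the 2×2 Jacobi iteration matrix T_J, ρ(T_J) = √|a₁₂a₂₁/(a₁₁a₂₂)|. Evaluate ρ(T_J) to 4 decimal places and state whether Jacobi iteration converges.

0.5774

a₁₂a₂₁/(a₁₁a₂₂) = (3)·(2) / ((-6)·(3)) = -0.333333
ρ = √|-0.333333| = √0.333333 = 0.5774
ρ < 1, so Jacobi converges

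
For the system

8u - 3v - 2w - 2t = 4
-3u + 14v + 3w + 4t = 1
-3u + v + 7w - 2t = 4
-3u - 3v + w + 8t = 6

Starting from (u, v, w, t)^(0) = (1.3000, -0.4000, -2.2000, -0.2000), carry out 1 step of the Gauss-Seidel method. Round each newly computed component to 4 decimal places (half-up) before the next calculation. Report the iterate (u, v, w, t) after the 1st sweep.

(-0.2500, 0.5464, 0.3291, 0.8200)

Iteration 1:
  u = (4 - (-3)·-0.4000 - (-2)·-2.2000 - (-2)·-0.2000) / (8) = -0.2500
  v = (1 - (-3)·-0.2500 - (3)·-2.2000 - (4)·-0.2000) / (14) = 0.5464
  w = (4 - (-3)·-0.2500 - (1)·0.5464 - (-2)·-0.2000) / (7) = 0.3291
  t = (6 - (-3)·-0.2500 - (-3)·0.5464 - (1)·0.3291) / (8) = 0.8200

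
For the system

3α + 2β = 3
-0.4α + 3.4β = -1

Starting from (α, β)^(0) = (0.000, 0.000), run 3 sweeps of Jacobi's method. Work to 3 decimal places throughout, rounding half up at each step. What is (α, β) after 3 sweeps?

Iteration 1:
  α = (3 - (2)·0.000) / (3) = 1.000
  β = (-1 - (-0.4)·0.000) / (3.4) = -0.294
Iteration 2:
  α = (3 - (2)·-0.294) / (3) = 1.196
  β = (-1 - (-0.4)·1.000) / (3.4) = -0.176
Iteration 3:
  α = (3 - (2)·-0.176) / (3) = 1.117
  β = (-1 - (-0.4)·1.196) / (3.4) = -0.153

(1.117, -0.153)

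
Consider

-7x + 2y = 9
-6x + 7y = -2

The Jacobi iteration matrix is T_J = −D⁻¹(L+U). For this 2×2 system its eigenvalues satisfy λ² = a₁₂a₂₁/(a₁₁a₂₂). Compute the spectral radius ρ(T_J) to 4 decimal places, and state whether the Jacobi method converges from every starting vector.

a₁₂a₂₁/(a₁₁a₂₂) = (2)·(-6) / ((-7)·(7)) = 0.244898
ρ = √|0.244898| = √0.244898 = 0.4949
ρ < 1, so Jacobi converges

0.4949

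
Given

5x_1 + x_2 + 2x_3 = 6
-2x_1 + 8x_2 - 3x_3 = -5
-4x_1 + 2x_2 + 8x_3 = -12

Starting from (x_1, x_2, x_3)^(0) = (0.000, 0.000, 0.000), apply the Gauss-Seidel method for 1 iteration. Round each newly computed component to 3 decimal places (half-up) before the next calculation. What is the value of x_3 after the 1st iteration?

-0.819

Iteration 1:
  x_1 = (6 - (1)·0.000 - (2)·0.000) / (5) = 1.200
  x_2 = (-5 - (-2)·1.200 - (-3)·0.000) / (8) = -0.325
  x_3 = (-12 - (-4)·1.200 - (2)·-0.325) / (8) = -0.819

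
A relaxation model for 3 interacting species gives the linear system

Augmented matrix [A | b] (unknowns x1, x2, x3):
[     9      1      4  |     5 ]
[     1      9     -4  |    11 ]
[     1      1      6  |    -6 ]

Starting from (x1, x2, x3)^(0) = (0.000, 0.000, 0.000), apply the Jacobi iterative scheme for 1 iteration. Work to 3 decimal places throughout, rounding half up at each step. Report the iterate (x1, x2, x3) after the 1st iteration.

Iteration 1:
  x1 = (5 - (1)·0.000 - (4)·0.000) / (9) = 0.556
  x2 = (11 - (1)·0.000 - (-4)·0.000) / (9) = 1.222
  x3 = (-6 - (1)·0.000 - (1)·0.000) / (6) = -1.000

(0.556, 1.222, -1.000)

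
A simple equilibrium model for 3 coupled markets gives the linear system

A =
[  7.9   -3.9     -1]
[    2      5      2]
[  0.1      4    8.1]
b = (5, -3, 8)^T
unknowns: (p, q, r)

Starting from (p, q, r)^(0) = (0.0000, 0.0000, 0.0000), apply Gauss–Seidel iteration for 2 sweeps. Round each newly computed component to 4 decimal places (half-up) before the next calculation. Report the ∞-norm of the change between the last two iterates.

0.4629

Iteration 1:
  p = (5 - (-3.9)·0.0000 - (-1)·0.0000) / (7.9) = 0.6329
  q = (-3 - (2)·0.6329 - (2)·0.0000) / (5) = -0.8532
  r = (8 - (0.1)·0.6329 - (4)·-0.8532) / (8.1) = 1.4012
Iteration 2:
  p = (5 - (-3.9)·-0.8532 - (-1)·1.4012) / (7.9) = 0.3891
  q = (-3 - (2)·0.3891 - (2)·1.4012) / (5) = -1.3161
  r = (8 - (0.1)·0.3891 - (4)·-1.3161) / (8.1) = 1.6328
Change: (-0.2438, -0.4629, 0.2316) → max |·| = 0.4629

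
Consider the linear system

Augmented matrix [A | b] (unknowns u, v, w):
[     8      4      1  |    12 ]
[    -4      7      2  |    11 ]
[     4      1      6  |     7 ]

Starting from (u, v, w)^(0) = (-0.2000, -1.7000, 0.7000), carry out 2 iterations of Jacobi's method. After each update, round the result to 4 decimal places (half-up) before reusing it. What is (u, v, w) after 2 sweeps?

Iteration 1:
  u = (12 - (4)·-1.7000 - (1)·0.7000) / (8) = 2.2625
  v = (11 - (-4)·-0.2000 - (2)·0.7000) / (7) = 1.2571
  w = (7 - (4)·-0.2000 - (1)·-1.7000) / (6) = 1.5833
Iteration 2:
  u = (12 - (4)·1.2571 - (1)·1.5833) / (8) = 0.6735
  v = (11 - (-4)·2.2625 - (2)·1.5833) / (7) = 2.4119
  w = (7 - (4)·2.2625 - (1)·1.2571) / (6) = -0.5512

(0.6735, 2.4119, -0.5512)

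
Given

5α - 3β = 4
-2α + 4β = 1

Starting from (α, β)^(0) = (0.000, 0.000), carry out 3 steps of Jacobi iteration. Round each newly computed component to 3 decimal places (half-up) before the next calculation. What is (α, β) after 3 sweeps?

Iteration 1:
  α = (4 - (-3)·0.000) / (5) = 0.800
  β = (1 - (-2)·0.000) / (4) = 0.250
Iteration 2:
  α = (4 - (-3)·0.250) / (5) = 0.950
  β = (1 - (-2)·0.800) / (4) = 0.650
Iteration 3:
  α = (4 - (-3)·0.650) / (5) = 1.190
  β = (1 - (-2)·0.950) / (4) = 0.725

(1.190, 0.725)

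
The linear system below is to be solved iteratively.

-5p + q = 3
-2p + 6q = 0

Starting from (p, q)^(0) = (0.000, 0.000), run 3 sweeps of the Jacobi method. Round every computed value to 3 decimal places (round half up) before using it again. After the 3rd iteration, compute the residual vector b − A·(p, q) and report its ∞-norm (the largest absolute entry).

0.080

Iteration 1:
  p = (3 - (1)·0.000) / (-5) = -0.600
  q = (0 - (-2)·0.000) / (6) = 0.000
Iteration 2:
  p = (3 - (1)·0.000) / (-5) = -0.600
  q = (0 - (-2)·-0.600) / (6) = -0.200
Iteration 3:
  p = (3 - (1)·-0.200) / (-5) = -0.640
  q = (0 - (-2)·-0.600) / (6) = -0.200
Residual b − A·x = (0.000, -0.080); ∞-norm = 0.080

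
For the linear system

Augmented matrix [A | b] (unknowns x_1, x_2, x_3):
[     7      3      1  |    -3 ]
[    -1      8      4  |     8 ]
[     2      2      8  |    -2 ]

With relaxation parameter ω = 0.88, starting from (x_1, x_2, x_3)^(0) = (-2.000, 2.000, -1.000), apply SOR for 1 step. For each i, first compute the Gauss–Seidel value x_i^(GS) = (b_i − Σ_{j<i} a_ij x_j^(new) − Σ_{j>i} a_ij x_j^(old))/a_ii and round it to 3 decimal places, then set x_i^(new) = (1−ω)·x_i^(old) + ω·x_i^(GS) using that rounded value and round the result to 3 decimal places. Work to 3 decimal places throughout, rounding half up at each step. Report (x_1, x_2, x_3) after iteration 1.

Iteration 1:
  x_1: GS value = (-3 - (3)·2.000 - (1)·-1.000) / (7) = -1.143;  x_1 ← (1−ω)·-2.000 + ω·-1.143 = -1.246
  x_2: GS value = (8 - (-1)·-1.246 - (4)·-1.000) / (8) = 1.344;  x_2 ← (1−ω)·2.000 + ω·1.344 = 1.423
  x_3: GS value = (-2 - (2)·-1.246 - (2)·1.423) / (8) = -0.294;  x_3 ← (1−ω)·-1.000 + ω·-0.294 = -0.379

(-1.246, 1.423, -0.379)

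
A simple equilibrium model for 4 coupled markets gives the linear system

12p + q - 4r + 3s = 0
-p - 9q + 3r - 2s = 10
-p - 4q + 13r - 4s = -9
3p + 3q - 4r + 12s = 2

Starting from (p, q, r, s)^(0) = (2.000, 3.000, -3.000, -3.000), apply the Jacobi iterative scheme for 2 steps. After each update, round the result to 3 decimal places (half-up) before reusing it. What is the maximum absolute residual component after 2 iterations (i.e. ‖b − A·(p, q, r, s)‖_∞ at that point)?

Iteration 1:
  p = (0 - (1)·3.000 - (-4)·-3.000 - (3)·-3.000) / (12) = -0.500
  q = (10 - (-1)·2.000 - (3)·-3.000 - (-2)·-3.000) / (-9) = -1.667
  r = (-9 - (-1)·2.000 - (-4)·3.000 - (-4)·-3.000) / (13) = -0.538
  s = (2 - (3)·2.000 - (3)·3.000 - (-4)·-3.000) / (12) = -2.083
Iteration 2:
  p = (0 - (1)·-1.667 - (-4)·-0.538 - (3)·-2.083) / (12) = 0.480
  q = (10 - (-1)·-0.500 - (3)·-0.538 - (-2)·-2.083) / (-9) = -0.772
  r = (-9 - (-1)·-0.500 - (-4)·-1.667 - (-4)·-2.083) / (13) = -1.885
  s = (2 - (3)·-0.500 - (3)·-1.667 - (-4)·-0.538) / (12) = 0.529
Residual b − A·x = (-14.115, 10.245, 15.013, -11.012); ∞-norm = 15.013

15.013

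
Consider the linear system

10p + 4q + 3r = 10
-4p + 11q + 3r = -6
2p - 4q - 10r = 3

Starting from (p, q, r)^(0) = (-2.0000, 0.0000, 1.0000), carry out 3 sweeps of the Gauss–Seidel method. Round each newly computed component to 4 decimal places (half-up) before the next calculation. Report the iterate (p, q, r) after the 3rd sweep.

(1.0526, -0.1603, -0.0254)

Iteration 1:
  p = (10 - (4)·0.0000 - (3)·1.0000) / (10) = 0.7000
  q = (-6 - (-4)·0.7000 - (3)·1.0000) / (11) = -0.5636
  r = (3 - (2)·0.7000 - (-4)·-0.5636) / (-10) = 0.0654
Iteration 2:
  p = (10 - (4)·-0.5636 - (3)·0.0654) / (10) = 1.2058
  q = (-6 - (-4)·1.2058 - (3)·0.0654) / (11) = -0.1248
  r = (3 - (2)·1.2058 - (-4)·-0.1248) / (-10) = -0.0089
Iteration 3:
  p = (10 - (4)·-0.1248 - (3)·-0.0089) / (10) = 1.0526
  q = (-6 - (-4)·1.0526 - (3)·-0.0089) / (11) = -0.1603
  r = (3 - (2)·1.0526 - (-4)·-0.1603) / (-10) = -0.0254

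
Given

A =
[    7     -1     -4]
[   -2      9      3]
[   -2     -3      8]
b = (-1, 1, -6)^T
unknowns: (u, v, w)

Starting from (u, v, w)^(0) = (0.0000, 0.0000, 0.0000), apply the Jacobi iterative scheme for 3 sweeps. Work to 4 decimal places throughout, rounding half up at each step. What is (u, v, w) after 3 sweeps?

(-0.5210, 0.2357, -0.7654)

Iteration 1:
  u = (-1 - (-1)·0.0000 - (-4)·0.0000) / (7) = -0.1429
  v = (1 - (-2)·0.0000 - (3)·0.0000) / (9) = 0.1111
  w = (-6 - (-2)·0.0000 - (-3)·0.0000) / (8) = -0.7500
Iteration 2:
  u = (-1 - (-1)·0.1111 - (-4)·-0.7500) / (7) = -0.5556
  v = (1 - (-2)·-0.1429 - (3)·-0.7500) / (9) = 0.3294
  w = (-6 - (-2)·-0.1429 - (-3)·0.1111) / (8) = -0.7441
Iteration 3:
  u = (-1 - (-1)·0.3294 - (-4)·-0.7441) / (7) = -0.5210
  v = (1 - (-2)·-0.5556 - (3)·-0.7441) / (9) = 0.2357
  w = (-6 - (-2)·-0.5556 - (-3)·0.3294) / (8) = -0.7654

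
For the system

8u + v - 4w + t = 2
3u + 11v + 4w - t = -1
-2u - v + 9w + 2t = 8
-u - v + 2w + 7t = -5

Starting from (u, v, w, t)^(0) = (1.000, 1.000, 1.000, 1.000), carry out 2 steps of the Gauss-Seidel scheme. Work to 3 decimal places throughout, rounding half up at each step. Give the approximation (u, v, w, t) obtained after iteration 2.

(0.789, -0.652, 1.196, -1.036)

Iteration 1:
  u = (2 - (1)·1.000 - (-4)·1.000 - (1)·1.000) / (8) = 0.500
  v = (-1 - (3)·0.500 - (4)·1.000 - (-1)·1.000) / (11) = -0.500
  w = (8 - (-2)·0.500 - (-1)·-0.500 - (2)·1.000) / (9) = 0.722
  t = (-5 - (-1)·0.500 - (-1)·-0.500 - (2)·0.722) / (7) = -0.921
Iteration 2:
  u = (2 - (1)·-0.500 - (-4)·0.722 - (1)·-0.921) / (8) = 0.789
  v = (-1 - (3)·0.789 - (4)·0.722 - (-1)·-0.921) / (11) = -0.652
  w = (8 - (-2)·0.789 - (-1)·-0.652 - (2)·-0.921) / (9) = 1.196
  t = (-5 - (-1)·0.789 - (-1)·-0.652 - (2)·1.196) / (7) = -1.036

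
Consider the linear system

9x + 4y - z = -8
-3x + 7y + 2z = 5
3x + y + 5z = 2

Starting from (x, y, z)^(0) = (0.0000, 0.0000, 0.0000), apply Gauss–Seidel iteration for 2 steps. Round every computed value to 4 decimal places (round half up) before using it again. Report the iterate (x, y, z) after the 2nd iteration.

Iteration 1:
  x = (-8 - (4)·0.0000 - (-1)·0.0000) / (9) = -0.8889
  y = (5 - (-3)·-0.8889 - (2)·0.0000) / (7) = 0.3333
  z = (2 - (3)·-0.8889 - (1)·0.3333) / (5) = 0.8667
Iteration 2:
  x = (-8 - (4)·0.3333 - (-1)·0.8667) / (9) = -0.9407
  y = (5 - (-3)·-0.9407 - (2)·0.8667) / (7) = 0.0635
  z = (2 - (3)·-0.9407 - (1)·0.0635) / (5) = 0.9517

(-0.9407, 0.0635, 0.9517)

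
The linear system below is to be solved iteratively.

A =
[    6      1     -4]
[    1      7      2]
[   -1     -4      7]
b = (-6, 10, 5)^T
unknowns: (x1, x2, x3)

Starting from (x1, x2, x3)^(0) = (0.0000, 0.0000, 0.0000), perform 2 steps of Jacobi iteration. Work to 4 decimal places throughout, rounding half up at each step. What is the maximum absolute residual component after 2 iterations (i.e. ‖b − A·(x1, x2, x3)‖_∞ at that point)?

Iteration 1:
  x1 = (-6 - (1)·0.0000 - (-4)·0.0000) / (6) = -1.0000
  x2 = (10 - (1)·0.0000 - (2)·0.0000) / (7) = 1.4286
  x3 = (5 - (-1)·0.0000 - (-4)·0.0000) / (7) = 0.7143
Iteration 2:
  x1 = (-6 - (1)·1.4286 - (-4)·0.7143) / (6) = -0.7619
  x2 = (10 - (1)·-1.0000 - (2)·0.7143) / (7) = 1.3673
  x3 = (5 - (-1)·-1.0000 - (-4)·1.4286) / (7) = 1.3878
Residual b − A·x = (2.7553, -1.5848, -0.0073); ∞-norm = 2.7553

2.7553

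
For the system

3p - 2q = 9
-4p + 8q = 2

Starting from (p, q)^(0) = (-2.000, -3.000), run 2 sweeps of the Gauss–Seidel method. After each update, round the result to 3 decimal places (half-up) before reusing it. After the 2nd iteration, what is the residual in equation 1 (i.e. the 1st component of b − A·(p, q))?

2.500

Iteration 1:
  p = (9 - (-2)·-3.000) / (3) = 1.000
  q = (2 - (-4)·1.000) / (8) = 0.750
Iteration 2:
  p = (9 - (-2)·0.750) / (3) = 3.500
  q = (2 - (-4)·3.500) / (8) = 2.000
Residual b − A·x = (2.500, 0.000)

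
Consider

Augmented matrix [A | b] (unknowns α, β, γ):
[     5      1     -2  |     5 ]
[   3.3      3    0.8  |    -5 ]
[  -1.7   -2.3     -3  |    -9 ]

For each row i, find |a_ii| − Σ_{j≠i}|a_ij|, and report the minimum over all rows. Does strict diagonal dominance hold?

-1.1

row 1: |5| − (1+2) = 2
row 2: |3| − (3.3+0.8) = -1.1
row 3: |-3| − (1.7+2.3) = -1
minimum over rows = -1.1 → not strictly diagonally dominant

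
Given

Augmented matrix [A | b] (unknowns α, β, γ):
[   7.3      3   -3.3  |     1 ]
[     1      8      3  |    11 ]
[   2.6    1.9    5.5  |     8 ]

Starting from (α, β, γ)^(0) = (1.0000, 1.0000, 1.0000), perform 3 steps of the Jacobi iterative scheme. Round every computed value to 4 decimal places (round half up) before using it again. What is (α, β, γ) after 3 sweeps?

Iteration 1:
  α = (1 - (3)·1.0000 - (-3.3)·1.0000) / (7.3) = 0.1781
  β = (11 - (1)·1.0000 - (3)·1.0000) / (8) = 0.8750
  γ = (8 - (2.6)·1.0000 - (1.9)·1.0000) / (5.5) = 0.6364
Iteration 2:
  α = (1 - (3)·0.8750 - (-3.3)·0.6364) / (7.3) = 0.0651
  β = (11 - (1)·0.1781 - (3)·0.6364) / (8) = 1.1141
  γ = (8 - (2.6)·0.1781 - (1.9)·0.8750) / (5.5) = 1.0681
Iteration 3:
  α = (1 - (3)·1.1141 - (-3.3)·1.0681) / (7.3) = 0.1620
  β = (11 - (1)·0.0651 - (3)·1.0681) / (8) = 0.9663
  γ = (8 - (2.6)·0.0651 - (1.9)·1.1141) / (5.5) = 1.0389

(0.1620, 0.9663, 1.0389)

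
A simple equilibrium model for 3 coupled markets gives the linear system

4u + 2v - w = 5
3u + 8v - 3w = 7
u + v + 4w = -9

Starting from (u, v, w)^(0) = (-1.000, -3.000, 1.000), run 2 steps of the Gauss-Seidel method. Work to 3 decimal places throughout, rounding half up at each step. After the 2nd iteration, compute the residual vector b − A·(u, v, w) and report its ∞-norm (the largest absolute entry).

Iteration 1:
  u = (5 - (2)·-3.000 - (-1)·1.000) / (4) = 3.000
  v = (7 - (3)·3.000 - (-3)·1.000) / (8) = 0.125
  w = (-9 - (1)·3.000 - (1)·0.125) / (4) = -3.031
Iteration 2:
  u = (5 - (2)·0.125 - (-1)·-3.031) / (4) = 0.430
  v = (7 - (3)·0.430 - (-3)·-3.031) / (8) = -0.423
  w = (-9 - (1)·0.430 - (1)·-0.423) / (4) = -2.252
Residual b − A·x = (1.874, 2.338, 0.001); ∞-norm = 2.338

2.338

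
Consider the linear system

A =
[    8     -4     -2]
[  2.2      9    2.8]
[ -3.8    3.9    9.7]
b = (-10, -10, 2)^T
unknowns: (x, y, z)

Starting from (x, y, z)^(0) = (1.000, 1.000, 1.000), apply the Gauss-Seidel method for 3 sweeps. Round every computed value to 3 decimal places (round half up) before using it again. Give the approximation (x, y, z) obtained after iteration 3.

Iteration 1:
  x = (-10 - (-4)·1.000 - (-2)·1.000) / (8) = -0.500
  y = (-10 - (2.2)·-0.500 - (2.8)·1.000) / (9) = -1.300
  z = (2 - (-3.8)·-0.500 - (3.9)·-1.300) / (9.7) = 0.533
Iteration 2:
  x = (-10 - (-4)·-1.300 - (-2)·0.533) / (8) = -1.767
  y = (-10 - (2.2)·-1.767 - (2.8)·0.533) / (9) = -0.845
  z = (2 - (-3.8)·-1.767 - (3.9)·-0.845) / (9.7) = -0.146
Iteration 3:
  x = (-10 - (-4)·-0.845 - (-2)·-0.146) / (8) = -1.709
  y = (-10 - (2.2)·-1.709 - (2.8)·-0.146) / (9) = -0.648
  z = (2 - (-3.8)·-1.709 - (3.9)·-0.648) / (9.7) = -0.203

(-1.709, -0.648, -0.203)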